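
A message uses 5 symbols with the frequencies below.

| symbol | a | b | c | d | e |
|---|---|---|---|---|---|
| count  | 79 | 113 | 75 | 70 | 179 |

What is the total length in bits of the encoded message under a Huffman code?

1177

Build the Huffman tree bottom-up:
merge d(70) and c(75): 145
merge a(79) and b(113): 192
merge 145 and e(179): 324
merge 192 and 324: 516
Total encoded bits = sum of merged weights = 145 + 192 + 324 + 516 = 1177.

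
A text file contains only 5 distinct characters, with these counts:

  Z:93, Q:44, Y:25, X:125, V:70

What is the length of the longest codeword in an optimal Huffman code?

3

Merge the two lowest-weight nodes at each step:
Y(25) + Q(44) → 69
69 + V(70) → 139
Z(93) + X(125) → 218
139 + 218 → 357
The first pair merged (Y, Q) ends up deepest, at depth 3.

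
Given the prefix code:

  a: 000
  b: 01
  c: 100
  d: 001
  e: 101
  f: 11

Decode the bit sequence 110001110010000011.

Read left to right; each codeword is recognised as soon as it completes (prefix code):
  11→f | 000→a | 11→f | 100→c | 100→c | 000→a | 11→f
Decoded message: fafccaf

fafccaf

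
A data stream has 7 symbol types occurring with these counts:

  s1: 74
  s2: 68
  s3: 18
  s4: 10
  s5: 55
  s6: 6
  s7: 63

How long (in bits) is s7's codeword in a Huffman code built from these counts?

2

Build the tree from the bottom:
s6(6) + s4(10) → 16
16 + s3(18) → 34
34 + s5(55) → 89
s7(63) + s2(68) → 131
s1(74) + 89 → 163
131 + 163 → 294
The subtree containing s7 is merged 2 times, so code length = 2.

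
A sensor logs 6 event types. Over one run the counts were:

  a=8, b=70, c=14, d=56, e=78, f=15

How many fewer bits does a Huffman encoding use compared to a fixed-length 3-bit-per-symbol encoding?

Fixed-length: 3 bits × 241 symbols = 723 bits.
Huffman merges:
merge a(8) and c(14): 22
merge f(15) and 22: 37
merge 37 and d(56): 93
merge b(70) and e(78): 148
merge 93 and 148: 241
Huffman total = 22 + 37 + 93 + 148 + 241 = 541 bits.
Saving = 723 − 541 = 182 bits.

182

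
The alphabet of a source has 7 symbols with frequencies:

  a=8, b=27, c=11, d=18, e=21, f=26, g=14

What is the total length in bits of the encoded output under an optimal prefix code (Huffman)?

341

Merge the two smallest weights repeatedly:
combine a(8), c(11) → 19
combine g(14), d(18) → 32
combine 19, e(21) → 40
combine f(26), b(27) → 53
combine 32, 40 → 72
combine 53, 72 → 125
Total encoded bits = sum of merged weights = 19 + 32 + 40 + 53 + 72 + 125 = 341.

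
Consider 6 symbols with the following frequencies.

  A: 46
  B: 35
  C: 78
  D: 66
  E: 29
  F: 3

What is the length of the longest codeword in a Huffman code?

Merge the two lowest-weight nodes at each step:
merge F(3) and E(29): 32
merge 32 and B(35): 67
merge A(46) and D(66): 112
merge 67 and C(78): 145
merge 112 and 145: 257
The rarest symbols sit at the bottom; the longest codeword is 4 bits.

4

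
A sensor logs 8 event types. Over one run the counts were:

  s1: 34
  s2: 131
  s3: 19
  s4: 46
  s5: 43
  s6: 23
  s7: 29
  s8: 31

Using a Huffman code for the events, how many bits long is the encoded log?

979

Greedily combine the two least-frequent nodes:
s3(19) + s6(23) → 42
s7(29) + s8(31) → 60
s1(34) + 42 → 76
s5(43) + s4(46) → 89
60 + 76 → 136
89 + s2(131) → 220
136 + 220 → 356
The encoded length is the sum of every internal node's weight: 42 + 60 + 76 + 89 + 136 + 220 + 356 = 979 bits.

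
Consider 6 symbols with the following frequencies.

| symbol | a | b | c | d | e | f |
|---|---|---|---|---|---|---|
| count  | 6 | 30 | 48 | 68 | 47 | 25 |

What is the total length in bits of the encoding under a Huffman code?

540

Greedily combine the two least-frequent nodes:
combine a(6), f(25) → 31
combine b(30), 31 → 61
combine e(47), c(48) → 95
combine 61, d(68) → 129
combine 95, 129 → 224
Each symbol's bit-cost is frequency × depth; summing gives 540 bits (equivalently 31 + 61 + 95 + 129 + 224).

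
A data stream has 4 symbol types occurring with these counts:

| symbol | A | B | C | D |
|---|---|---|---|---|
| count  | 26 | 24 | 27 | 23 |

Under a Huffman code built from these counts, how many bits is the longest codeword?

Merge the two lowest-weight nodes at each step:
D(23) + B(24) → 47
A(26) + C(27) → 53
47 + 53 → 100
The first pair merged (D, B) ends up deepest, at depth 2.

2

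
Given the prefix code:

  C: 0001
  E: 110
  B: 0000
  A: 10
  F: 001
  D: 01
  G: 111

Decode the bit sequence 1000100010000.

Read left to right; each codeword is recognised as soon as it completes (prefix code):
  10→A | 001→F | 0001→C | 0000→B
Decoded message: AFCB

AFCB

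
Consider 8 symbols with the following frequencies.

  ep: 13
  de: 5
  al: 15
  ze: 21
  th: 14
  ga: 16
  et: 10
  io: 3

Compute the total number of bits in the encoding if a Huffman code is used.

278

Greedily combine the two least-frequent nodes:
merge io(3) and de(5): 8
merge 8 and et(10): 18
merge ep(13) and th(14): 27
merge al(15) and ga(16): 31
merge 18 and ze(21): 39
merge 27 and 31: 58
merge 39 and 58: 97
Total encoded bits = sum of merged weights = 8 + 18 + 27 + 31 + 39 + 58 + 97 = 278.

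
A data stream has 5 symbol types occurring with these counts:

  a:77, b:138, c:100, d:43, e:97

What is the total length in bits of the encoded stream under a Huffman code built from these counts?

1030

Merge the two smallest weights repeatedly:
d(43) + a(77) → 120
e(97) + c(100) → 197
120 + b(138) → 258
197 + 258 → 455
Total encoded bits = sum of merged weights = 120 + 197 + 258 + 455 = 1030.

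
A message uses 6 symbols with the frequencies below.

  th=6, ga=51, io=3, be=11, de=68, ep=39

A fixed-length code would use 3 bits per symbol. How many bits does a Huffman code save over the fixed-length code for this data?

Fixed-length: 3 bits × 178 symbols = 534 bits.
Huffman merges:
io(3) + th(6) → 9
9 + be(11) → 20
20 + ep(39) → 59
ga(51) + 59 → 110
de(68) + 110 → 178
Huffman total = 9 + 20 + 59 + 110 + 178 = 376 bits.
Saving = 534 − 376 = 158 bits.

158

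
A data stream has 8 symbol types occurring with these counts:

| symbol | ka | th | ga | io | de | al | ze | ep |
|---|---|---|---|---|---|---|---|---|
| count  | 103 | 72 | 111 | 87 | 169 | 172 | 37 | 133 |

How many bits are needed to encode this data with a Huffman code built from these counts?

2589

Build the Huffman tree bottom-up:
combine ze(37), th(72) → 109
combine io(87), ka(103) → 190
combine 109, ga(111) → 220
combine ep(133), de(169) → 302
combine al(172), 190 → 362
combine 220, 302 → 522
combine 362, 522 → 884
Total encoded bits = sum of merged weights = 109 + 190 + 220 + 302 + 362 + 522 + 884 = 2589.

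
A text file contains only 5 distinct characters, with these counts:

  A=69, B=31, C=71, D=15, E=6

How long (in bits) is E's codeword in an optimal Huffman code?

4

Build the tree from the bottom:
E(6) + D(15) → 21
21 + B(31) → 52
52 + A(69) → 121
C(71) + 121 → 192
E sits 4 levels below the root, so its codeword is 4 bits.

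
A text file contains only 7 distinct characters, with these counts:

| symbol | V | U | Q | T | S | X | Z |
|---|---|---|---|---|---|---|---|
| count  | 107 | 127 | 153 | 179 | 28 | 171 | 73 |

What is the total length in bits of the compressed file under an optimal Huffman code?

2265

Build the Huffman tree bottom-up:
S(28) + Z(73) → 101
101 + V(107) → 208
U(127) + Q(153) → 280
X(171) + T(179) → 350
208 + 280 → 488
350 + 488 → 838
Total encoded bits = sum of merged weights = 101 + 208 + 280 + 350 + 488 + 838 = 2265.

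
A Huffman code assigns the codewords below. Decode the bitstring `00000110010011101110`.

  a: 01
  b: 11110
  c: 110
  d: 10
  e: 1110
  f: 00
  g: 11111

ffadafee

Read left to right; each codeword is recognised as soon as it completes (prefix code):
  00→f | 00→f | 01→a | 10→d | 01→a | 00→f | 1110→e | 1110→e
Decoded message: ffadafee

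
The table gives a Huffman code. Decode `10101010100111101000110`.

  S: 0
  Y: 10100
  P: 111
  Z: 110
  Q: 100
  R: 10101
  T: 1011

RSYPYSZ

Read left to right; each codeword is recognised as soon as it completes (prefix code):
  10101→R | 0→S | 10100→Y | 111→P | 10100→Y | 0→S | 110→Z
Decoded message: RSYPYSZ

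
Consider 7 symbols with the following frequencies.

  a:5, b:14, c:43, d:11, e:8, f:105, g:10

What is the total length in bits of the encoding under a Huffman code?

396

Build the Huffman tree bottom-up:
a(5) + e(8) → 13
g(10) + d(11) → 21
13 + b(14) → 27
21 + 27 → 48
c(43) + 48 → 91
91 + f(105) → 196
The encoded length is the sum of every internal node's weight: 13 + 21 + 27 + 48 + 91 + 196 = 396 bits.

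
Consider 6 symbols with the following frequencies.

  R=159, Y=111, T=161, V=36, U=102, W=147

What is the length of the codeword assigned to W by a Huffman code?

2

Repeatedly merge the two smallest:
merge V(36) and U(102): 138
merge Y(111) and 138: 249
merge W(147) and R(159): 306
merge T(161) and 249: 410
merge 306 and 410: 716
W's leaf is at depth 2, giving a 2-bit codeword.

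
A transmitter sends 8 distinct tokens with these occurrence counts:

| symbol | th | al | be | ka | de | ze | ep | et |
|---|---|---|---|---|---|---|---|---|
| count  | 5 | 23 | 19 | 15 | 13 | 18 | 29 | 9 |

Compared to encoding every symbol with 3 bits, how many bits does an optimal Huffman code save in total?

Fixed-length: 3 bits × 131 symbols = 393 bits.
Huffman merges:
combine th(5), et(9) → 14
combine de(13), 14 → 27
combine ka(15), ze(18) → 33
combine be(19), al(23) → 42
combine 27, ep(29) → 56
combine 33, 42 → 75
combine 56, 75 → 131
Huffman total = 14 + 27 + 33 + 42 + 56 + 75 + 131 = 378 bits.
Saving = 393 − 378 = 15 bits.

15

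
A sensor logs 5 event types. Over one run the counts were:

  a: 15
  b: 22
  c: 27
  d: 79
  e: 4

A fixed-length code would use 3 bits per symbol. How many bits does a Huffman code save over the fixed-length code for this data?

166

Fixed-length: 3 bits × 147 symbols = 441 bits.
Huffman merges:
combine e(4), a(15) → 19
combine 19, b(22) → 41
combine c(27), 41 → 68
combine 68, d(79) → 147
Huffman total = 19 + 41 + 68 + 147 = 275 bits.
Saving = 441 − 275 = 166 bits.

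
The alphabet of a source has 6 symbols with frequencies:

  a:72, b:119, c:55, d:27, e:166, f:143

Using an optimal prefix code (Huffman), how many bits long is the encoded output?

Greedily combine the two least-frequent nodes:
combine d(27), c(55) → 82
combine a(72), 82 → 154
combine b(119), f(143) → 262
combine 154, e(166) → 320
combine 262, 320 → 582
Total encoded bits = sum of merged weights = 82 + 154 + 262 + 320 + 582 = 1400.

1400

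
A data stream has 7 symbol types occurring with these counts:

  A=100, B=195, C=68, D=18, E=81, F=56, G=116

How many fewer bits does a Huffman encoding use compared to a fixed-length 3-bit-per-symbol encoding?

Fixed-length: 3 bits × 634 symbols = 1902 bits.
Huffman merges:
D(18) + F(56) → 74
C(68) + 74 → 142
E(81) + A(100) → 181
G(116) + 142 → 258
181 + B(195) → 376
258 + 376 → 634
Huffman total = 74 + 142 + 181 + 258 + 376 + 634 = 1665 bits.
Saving = 1902 − 1665 = 237 bits.

237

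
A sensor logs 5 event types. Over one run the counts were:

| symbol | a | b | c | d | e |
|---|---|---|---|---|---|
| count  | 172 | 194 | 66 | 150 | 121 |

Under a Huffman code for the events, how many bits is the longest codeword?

3

Merge the two lowest-weight nodes at each step:
merge c(66) and e(121): 187
merge d(150) and a(172): 322
merge 187 and b(194): 381
merge 322 and 381: 703
Maximum depth reached is 3.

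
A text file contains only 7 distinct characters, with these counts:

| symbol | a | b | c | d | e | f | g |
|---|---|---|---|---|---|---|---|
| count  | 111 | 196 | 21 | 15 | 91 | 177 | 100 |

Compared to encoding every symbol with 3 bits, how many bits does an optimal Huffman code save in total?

Fixed-length: 3 bits × 711 symbols = 2133 bits.
Huffman merges:
d(15) + c(21) → 36
36 + e(91) → 127
g(100) + a(111) → 211
127 + f(177) → 304
b(196) + 211 → 407
304 + 407 → 711
Huffman total = 36 + 127 + 211 + 304 + 407 + 711 = 1796 bits.
Saving = 2133 − 1796 = 337 bits.

337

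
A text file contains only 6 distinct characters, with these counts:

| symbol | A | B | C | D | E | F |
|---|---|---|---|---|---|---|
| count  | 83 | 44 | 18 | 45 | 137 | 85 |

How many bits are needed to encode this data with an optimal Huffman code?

993

Merge the two smallest weights repeatedly:
merge C(18) and B(44): 62
merge D(45) and 62: 107
merge A(83) and F(85): 168
merge 107 and E(137): 244
merge 168 and 244: 412
Each symbol's bit-cost is frequency × depth; summing gives 993 bits (equivalently 62 + 107 + 168 + 244 + 412).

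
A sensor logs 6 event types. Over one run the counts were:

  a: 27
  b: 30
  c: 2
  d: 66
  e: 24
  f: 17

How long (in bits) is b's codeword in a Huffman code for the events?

Huffman merges, smallest pair first:
combine c(2), f(17) → 19
combine 19, e(24) → 43
combine a(27), b(30) → 57
combine 43, 57 → 100
combine d(66), 100 → 166
b's leaf is at depth 3, giving a 3-bit codeword.

3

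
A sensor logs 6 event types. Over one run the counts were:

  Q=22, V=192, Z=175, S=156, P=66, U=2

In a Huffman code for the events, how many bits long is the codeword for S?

Huffman merges, smallest pair first:
merge U(2) and Q(22): 24
merge 24 and P(66): 90
merge 90 and S(156): 246
merge Z(175) and V(192): 367
merge 246 and 367: 613
S's leaf is at depth 2, giving a 2-bit codeword.

2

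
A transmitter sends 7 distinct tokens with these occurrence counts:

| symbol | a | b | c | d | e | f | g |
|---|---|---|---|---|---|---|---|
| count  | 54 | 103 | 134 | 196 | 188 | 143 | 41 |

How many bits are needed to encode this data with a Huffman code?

2288

Greedily combine the two least-frequent nodes:
g(41) + a(54) → 95
95 + b(103) → 198
c(134) + f(143) → 277
e(188) + d(196) → 384
198 + 277 → 475
384 + 475 → 859
Each symbol's bit-cost is frequency × depth; summing gives 2288 bits (equivalently 95 + 198 + 277 + 384 + 475 + 859).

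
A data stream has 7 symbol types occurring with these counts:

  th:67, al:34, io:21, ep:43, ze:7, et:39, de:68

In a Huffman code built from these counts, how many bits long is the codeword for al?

3

Repeatedly merge the two smallest:
merge ze(7) and io(21): 28
merge 28 and al(34): 62
merge et(39) and ep(43): 82
merge 62 and th(67): 129
merge de(68) and 82: 150
merge 129 and 150: 279
al's leaf is at depth 3, giving a 3-bit codeword.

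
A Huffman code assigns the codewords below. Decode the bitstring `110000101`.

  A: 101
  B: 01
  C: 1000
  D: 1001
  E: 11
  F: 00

EFFA

Read left to right; each codeword is recognised as soon as it completes (prefix code):
  11→E | 00→F | 00→F | 101→A
Decoded message: EFFA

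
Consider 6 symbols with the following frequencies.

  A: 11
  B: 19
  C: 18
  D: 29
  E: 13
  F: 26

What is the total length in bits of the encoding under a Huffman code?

Build the Huffman tree bottom-up:
merge A(11) and E(13): 24
merge C(18) and B(19): 37
merge 24 and F(26): 50
merge D(29) and 37: 66
merge 50 and 66: 116
The encoded length is the sum of every internal node's weight: 24 + 37 + 50 + 66 + 116 = 293 bits.

293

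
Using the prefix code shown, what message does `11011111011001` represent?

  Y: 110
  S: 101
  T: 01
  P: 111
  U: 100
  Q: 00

YPYYT

Read left to right; each codeword is recognised as soon as it completes (prefix code):
  110→Y | 111→P | 110→Y | 110→Y | 01→T
Decoded message: YPYYT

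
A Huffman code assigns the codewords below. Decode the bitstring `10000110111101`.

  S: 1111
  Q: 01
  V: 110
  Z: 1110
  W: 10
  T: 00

Read left to right; each codeword is recognised as soon as it completes (prefix code):
  10→W | 00→T | 01→Q | 10→W | 1111→S | 01→Q
Decoded message: WTQWSQ

WTQWSQ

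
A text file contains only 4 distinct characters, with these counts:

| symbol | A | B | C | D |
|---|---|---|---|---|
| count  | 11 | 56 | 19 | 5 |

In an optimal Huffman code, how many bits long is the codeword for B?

Huffman merges, smallest pair first:
merge D(5) and A(11): 16
merge 16 and C(19): 35
merge 35 and B(56): 91
B is a child of the root — depth 1, so its codeword is a single bit.

1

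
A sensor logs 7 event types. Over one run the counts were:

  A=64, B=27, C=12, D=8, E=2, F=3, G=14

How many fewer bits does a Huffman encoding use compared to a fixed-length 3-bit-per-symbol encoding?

Fixed-length: 3 bits × 130 symbols = 390 bits.
Huffman merges:
E(2) + F(3) → 5
5 + D(8) → 13
C(12) + 13 → 25
G(14) + 25 → 39
B(27) + 39 → 66
A(64) + 66 → 130
Huffman total = 5 + 13 + 25 + 39 + 66 + 130 = 278 bits.
Saving = 390 − 278 = 112 bits.

112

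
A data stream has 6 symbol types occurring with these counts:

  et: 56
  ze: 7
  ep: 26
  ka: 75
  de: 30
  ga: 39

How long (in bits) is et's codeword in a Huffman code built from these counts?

Huffman merges, smallest pair first:
combine ze(7), ep(26) → 33
combine de(30), 33 → 63
combine ga(39), et(56) → 95
combine 63, ka(75) → 138
combine 95, 138 → 233
et sits 2 levels below the root, so its codeword is 2 bits.

2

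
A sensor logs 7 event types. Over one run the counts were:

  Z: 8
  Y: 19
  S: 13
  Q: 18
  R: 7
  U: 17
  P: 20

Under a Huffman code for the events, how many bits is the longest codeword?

4

Merge the two lowest-weight nodes at each step:
merge R(7) and Z(8): 15
merge S(13) and 15: 28
merge U(17) and Q(18): 35
merge Y(19) and P(20): 39
merge 28 and 35: 63
merge 39 and 63: 102
Maximum depth reached is 4.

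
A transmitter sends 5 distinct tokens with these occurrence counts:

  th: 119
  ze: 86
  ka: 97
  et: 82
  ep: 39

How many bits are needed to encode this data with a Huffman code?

967

Merge the two smallest weights repeatedly:
combine ep(39), et(82) → 121
combine ze(86), ka(97) → 183
combine th(119), 121 → 240
combine 183, 240 → 423
Each symbol's bit-cost is frequency × depth; summing gives 967 bits (equivalently 121 + 183 + 240 + 423).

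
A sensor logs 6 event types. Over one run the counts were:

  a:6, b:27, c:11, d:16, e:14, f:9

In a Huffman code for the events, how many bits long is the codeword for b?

Repeatedly merge the two smallest:
a(6) + f(9) → 15
c(11) + e(14) → 25
15 + d(16) → 31
25 + b(27) → 52
31 + 52 → 83
The subtree containing b is merged 2 times, so code length = 2.

2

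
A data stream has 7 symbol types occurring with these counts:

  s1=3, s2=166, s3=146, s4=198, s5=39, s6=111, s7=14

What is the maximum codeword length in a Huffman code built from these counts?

Merge the two lowest-weight nodes at each step:
merge s1(3) and s7(14): 17
merge 17 and s5(39): 56
merge 56 and s6(111): 167
merge s3(146) and s2(166): 312
merge 167 and s4(198): 365
merge 312 and 365: 677
The first pair merged (s1, s7) ends up deepest, at depth 5.

5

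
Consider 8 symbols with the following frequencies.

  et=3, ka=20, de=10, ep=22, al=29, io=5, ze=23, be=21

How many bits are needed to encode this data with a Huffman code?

Merge the two smallest weights repeatedly:
et(3) + io(5) → 8
8 + de(10) → 18
18 + ka(20) → 38
be(21) + ep(22) → 43
ze(23) + al(29) → 52
38 + 43 → 81
52 + 81 → 133
Each symbol's bit-cost is frequency × depth; summing gives 373 bits (equivalently 8 + 18 + 38 + 43 + 52 + 81 + 133).

373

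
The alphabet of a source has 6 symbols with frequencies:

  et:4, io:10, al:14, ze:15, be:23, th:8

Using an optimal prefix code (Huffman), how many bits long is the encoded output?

182

Build the Huffman tree bottom-up:
merge et(4) and th(8): 12
merge io(10) and 12: 22
merge al(14) and ze(15): 29
merge 22 and be(23): 45
merge 29 and 45: 74
Total encoded bits = sum of merged weights = 12 + 22 + 29 + 45 + 74 = 182.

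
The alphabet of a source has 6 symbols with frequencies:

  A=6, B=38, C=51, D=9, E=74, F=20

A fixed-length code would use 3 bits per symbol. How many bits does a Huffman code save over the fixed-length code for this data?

Fixed-length: 3 bits × 198 symbols = 594 bits.
Huffman merges:
merge A(6) and D(9): 15
merge 15 and F(20): 35
merge 35 and B(38): 73
merge C(51) and 73: 124
merge E(74) and 124: 198
Huffman total = 15 + 35 + 73 + 124 + 198 = 445 bits.
Saving = 594 − 445 = 149 bits.

149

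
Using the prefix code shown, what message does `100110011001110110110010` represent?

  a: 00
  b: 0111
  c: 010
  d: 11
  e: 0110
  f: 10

feebedaf

Read left to right; each codeword is recognised as soon as it completes (prefix code):
  10→f | 0110→e | 0110→e | 0111→b | 0110→e | 11→d | 00→a | 10→f
Decoded message: feebedaf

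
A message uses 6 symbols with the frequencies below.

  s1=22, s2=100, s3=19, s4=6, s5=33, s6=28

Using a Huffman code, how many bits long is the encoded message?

449

Merge the two smallest weights repeatedly:
merge s4(6) and s3(19): 25
merge s1(22) and 25: 47
merge s6(28) and s5(33): 61
merge 47 and 61: 108
merge s2(100) and 108: 208
Total encoded bits = sum of merged weights = 25 + 47 + 61 + 108 + 208 = 449.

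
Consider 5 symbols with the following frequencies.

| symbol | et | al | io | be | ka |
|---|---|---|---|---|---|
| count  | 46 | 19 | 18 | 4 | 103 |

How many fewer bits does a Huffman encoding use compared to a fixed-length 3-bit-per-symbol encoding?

Fixed-length: 3 bits × 190 symbols = 570 bits.
Huffman merges:
be(4) + io(18) → 22
al(19) + 22 → 41
41 + et(46) → 87
87 + ka(103) → 190
Huffman total = 22 + 41 + 87 + 190 = 340 bits.
Saving = 570 − 340 = 230 bits.

230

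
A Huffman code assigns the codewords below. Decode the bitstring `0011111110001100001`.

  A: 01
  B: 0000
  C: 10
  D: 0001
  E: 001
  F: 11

EFFFDCD

Read left to right; each codeword is recognised as soon as it completes (prefix code):
  001→E | 11→F | 11→F | 11→F | 0001→D | 10→C | 0001→D
Decoded message: EFFFDCD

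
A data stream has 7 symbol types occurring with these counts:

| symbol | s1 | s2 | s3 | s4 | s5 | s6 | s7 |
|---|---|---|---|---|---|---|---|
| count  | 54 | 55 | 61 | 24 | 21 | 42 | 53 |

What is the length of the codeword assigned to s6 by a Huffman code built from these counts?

3

Huffman merges, smallest pair first:
combine s5(21), s4(24) → 45
combine s6(42), 45 → 87
combine s7(53), s1(54) → 107
combine s2(55), s3(61) → 116
combine 87, 107 → 194
combine 116, 194 → 310
s6's leaf is at depth 3, giving a 3-bit codeword.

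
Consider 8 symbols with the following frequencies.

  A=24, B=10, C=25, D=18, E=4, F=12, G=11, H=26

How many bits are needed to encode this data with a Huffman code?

Build the Huffman tree bottom-up:
combine E(4), B(10) → 14
combine G(11), F(12) → 23
combine 14, D(18) → 32
combine 23, A(24) → 47
combine C(25), H(26) → 51
combine 32, 47 → 79
combine 51, 79 → 130
The encoded length is the sum of every internal node's weight: 14 + 23 + 32 + 47 + 51 + 79 + 130 = 376 bits.

376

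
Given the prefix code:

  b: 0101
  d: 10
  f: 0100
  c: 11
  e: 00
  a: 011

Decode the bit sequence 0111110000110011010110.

acdeaecbd

Read left to right; each codeword is recognised as soon as it completes (prefix code):
  011→a | 11→c | 10→d | 00→e | 011→a | 00→e | 11→c | 0101→b | 10→d
Decoded message: acdeaecbd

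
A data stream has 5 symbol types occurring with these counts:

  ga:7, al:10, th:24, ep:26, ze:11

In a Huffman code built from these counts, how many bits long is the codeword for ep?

Repeatedly merge the two smallest:
merge ga(7) and al(10): 17
merge ze(11) and 17: 28
merge th(24) and ep(26): 50
merge 28 and 50: 78
ep sits 2 levels below the root, so its codeword is 2 bits.

2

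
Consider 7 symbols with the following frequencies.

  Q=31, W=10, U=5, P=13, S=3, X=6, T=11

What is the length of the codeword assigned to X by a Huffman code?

Huffman merges, smallest pair first:
combine S(3), U(5) → 8
combine X(6), 8 → 14
combine W(10), T(11) → 21
combine P(13), 14 → 27
combine 21, 27 → 48
combine Q(31), 48 → 79
X's leaf is at depth 4, giving a 4-bit codeword.

4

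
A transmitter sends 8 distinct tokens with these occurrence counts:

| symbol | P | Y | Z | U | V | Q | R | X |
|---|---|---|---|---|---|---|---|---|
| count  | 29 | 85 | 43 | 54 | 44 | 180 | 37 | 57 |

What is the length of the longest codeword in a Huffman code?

4

Merge the two lowest-weight nodes at each step:
merge P(29) and R(37): 66
merge Z(43) and V(44): 87
merge U(54) and X(57): 111
merge 66 and Y(85): 151
merge 87 and 111: 198
merge 151 and Q(180): 331
merge 198 and 331: 529
Maximum depth reached is 4.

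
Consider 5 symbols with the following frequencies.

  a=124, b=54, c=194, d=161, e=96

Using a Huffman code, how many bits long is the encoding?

Greedily combine the two least-frequent nodes:
merge b(54) and e(96): 150
merge a(124) and 150: 274
merge d(161) and c(194): 355
merge 274 and 355: 629
Each symbol's bit-cost is frequency × depth; summing gives 1408 bits (equivalently 150 + 274 + 355 + 629).

1408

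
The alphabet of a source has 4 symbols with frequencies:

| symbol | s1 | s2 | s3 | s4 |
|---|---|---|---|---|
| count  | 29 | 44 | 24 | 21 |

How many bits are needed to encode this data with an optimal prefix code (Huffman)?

Merge the two smallest weights repeatedly:
combine s4(21), s3(24) → 45
combine s1(29), s2(44) → 73
combine 45, 73 → 118
Each symbol's bit-cost is frequency × depth; summing gives 236 bits (equivalently 45 + 73 + 118).

236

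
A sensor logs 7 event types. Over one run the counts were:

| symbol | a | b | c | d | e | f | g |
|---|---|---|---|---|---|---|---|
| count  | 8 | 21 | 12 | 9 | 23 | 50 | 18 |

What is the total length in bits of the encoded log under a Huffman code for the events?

367

Greedily combine the two least-frequent nodes:
merge a(8) and d(9): 17
merge c(12) and 17: 29
merge g(18) and b(21): 39
merge e(23) and 29: 52
merge 39 and f(50): 89
merge 52 and 89: 141
The encoded length is the sum of every internal node's weight: 17 + 29 + 39 + 52 + 89 + 141 = 367 bits.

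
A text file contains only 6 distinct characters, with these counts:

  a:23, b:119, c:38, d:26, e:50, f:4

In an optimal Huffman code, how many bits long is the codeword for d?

3

Repeatedly merge the two smallest:
merge f(4) and a(23): 27
merge d(26) and 27: 53
merge c(38) and e(50): 88
merge 53 and 88: 141
merge b(119) and 141: 260
d's leaf is at depth 3, giving a 3-bit codeword.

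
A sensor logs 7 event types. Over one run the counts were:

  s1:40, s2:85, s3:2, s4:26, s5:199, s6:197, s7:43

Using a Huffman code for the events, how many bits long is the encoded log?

Greedily combine the two least-frequent nodes:
merge s3(2) and s4(26): 28
merge 28 and s1(40): 68
merge s7(43) and 68: 111
merge s2(85) and 111: 196
merge 196 and s6(197): 393
merge s5(199) and 393: 592
Total encoded bits = sum of merged weights = 28 + 68 + 111 + 196 + 393 + 592 = 1388.

1388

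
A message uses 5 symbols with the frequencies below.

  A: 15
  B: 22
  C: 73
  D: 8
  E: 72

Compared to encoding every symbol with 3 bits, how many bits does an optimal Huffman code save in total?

Fixed-length: 3 bits × 190 symbols = 570 bits.
Huffman merges:
combine D(8), A(15) → 23
combine B(22), 23 → 45
combine 45, E(72) → 117
combine C(73), 117 → 190
Huffman total = 23 + 45 + 117 + 190 = 375 bits.
Saving = 570 − 375 = 195 bits.

195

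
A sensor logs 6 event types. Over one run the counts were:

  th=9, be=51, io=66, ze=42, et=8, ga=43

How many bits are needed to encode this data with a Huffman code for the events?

514

Merge the two smallest weights repeatedly:
combine et(8), th(9) → 17
combine 17, ze(42) → 59
combine ga(43), be(51) → 94
combine 59, io(66) → 125
combine 94, 125 → 219
The encoded length is the sum of every internal node's weight: 17 + 59 + 94 + 125 + 219 = 514 bits.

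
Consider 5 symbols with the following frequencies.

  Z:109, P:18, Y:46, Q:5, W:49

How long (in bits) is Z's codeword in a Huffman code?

Repeatedly merge the two smallest:
merge Q(5) and P(18): 23
merge 23 and Y(46): 69
merge W(49) and 69: 118
merge Z(109) and 118: 227
Z sits one level below the root: a 1-bit codeword.

1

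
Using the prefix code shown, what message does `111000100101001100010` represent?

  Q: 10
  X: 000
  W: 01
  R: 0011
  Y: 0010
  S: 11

Read left to right; each codeword is recognised as soon as it completes (prefix code):
  11→S | 10→Q | 0010→Y | 01→W | 01→W | 0011→R | 000→X | 10→Q
Decoded message: SQYWWRXQ

SQYWWRXQ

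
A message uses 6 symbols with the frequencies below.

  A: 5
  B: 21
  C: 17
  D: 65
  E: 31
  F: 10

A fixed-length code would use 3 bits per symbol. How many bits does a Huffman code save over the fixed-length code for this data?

115

Fixed-length: 3 bits × 149 symbols = 447 bits.
Huffman merges:
A(5) + F(10) → 15
15 + C(17) → 32
B(21) + E(31) → 52
32 + 52 → 84
D(65) + 84 → 149
Huffman total = 15 + 32 + 52 + 84 + 149 = 332 bits.
Saving = 447 − 332 = 115 bits.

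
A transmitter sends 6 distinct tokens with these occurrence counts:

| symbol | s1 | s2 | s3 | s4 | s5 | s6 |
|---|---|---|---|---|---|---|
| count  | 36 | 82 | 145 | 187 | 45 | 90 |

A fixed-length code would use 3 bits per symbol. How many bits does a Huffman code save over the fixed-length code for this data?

341

Fixed-length: 3 bits × 585 symbols = 1755 bits.
Huffman merges:
s1(36) + s5(45) → 81
81 + s2(82) → 163
s6(90) + s3(145) → 235
163 + s4(187) → 350
235 + 350 → 585
Huffman total = 81 + 163 + 235 + 350 + 585 = 1414 bits.
Saving = 1755 − 1414 = 341 bits.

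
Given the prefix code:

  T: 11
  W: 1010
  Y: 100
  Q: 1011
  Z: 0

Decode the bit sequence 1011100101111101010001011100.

Read left to right; each codeword is recognised as soon as it completes (prefix code):
  1011→Q | 100→Y | 1011→Q | 11→T | 1010→W | 100→Y | 0→Z | 1011→Q | 100→Y
Decoded message: QYQTWYZQY

QYQTWYZQY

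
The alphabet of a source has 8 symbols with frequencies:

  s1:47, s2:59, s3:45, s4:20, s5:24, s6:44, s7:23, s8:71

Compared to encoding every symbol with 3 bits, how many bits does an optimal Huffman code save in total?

28

Fixed-length: 3 bits × 333 symbols = 999 bits.
Huffman merges:
combine s4(20), s7(23) → 43
combine s5(24), 43 → 67
combine s6(44), s3(45) → 89
combine s1(47), s2(59) → 106
combine 67, s8(71) → 138
combine 89, 106 → 195
combine 138, 195 → 333
Huffman total = 43 + 67 + 89 + 106 + 138 + 195 + 333 = 971 bits.
Saving = 999 − 971 = 28 bits.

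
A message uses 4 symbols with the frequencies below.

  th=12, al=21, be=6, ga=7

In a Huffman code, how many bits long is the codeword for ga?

3

Repeatedly merge the two smallest:
merge be(6) and ga(7): 13
merge th(12) and 13: 25
merge al(21) and 25: 46
ga sits 3 levels below the root, so its codeword is 3 bits.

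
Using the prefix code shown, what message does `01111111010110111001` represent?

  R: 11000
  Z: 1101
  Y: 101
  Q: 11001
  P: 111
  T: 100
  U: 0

UPPYUZQ

Read left to right; each codeword is recognised as soon as it completes (prefix code):
  0→U | 111→P | 111→P | 101→Y | 0→U | 1101→Z | 11001→Q
Decoded message: UPPYUZQ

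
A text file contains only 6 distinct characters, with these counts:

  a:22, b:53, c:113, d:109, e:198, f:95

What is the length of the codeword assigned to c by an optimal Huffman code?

2

Build the tree from the bottom:
a(22) + b(53) → 75
75 + f(95) → 170
d(109) + c(113) → 222
170 + e(198) → 368
222 + 368 → 590
The subtree containing c is merged 2 times, so code length = 2.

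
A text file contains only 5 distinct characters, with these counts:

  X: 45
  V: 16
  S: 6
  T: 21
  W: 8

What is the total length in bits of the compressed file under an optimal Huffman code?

191

Build the Huffman tree bottom-up:
S(6) + W(8) → 14
14 + V(16) → 30
T(21) + 30 → 51
X(45) + 51 → 96
Total encoded bits = sum of merged weights = 14 + 30 + 51 + 96 = 191.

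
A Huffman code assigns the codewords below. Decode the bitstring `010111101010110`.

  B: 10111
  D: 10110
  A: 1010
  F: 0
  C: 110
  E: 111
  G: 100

Read left to right; each codeword is recognised as soon as it completes (prefix code):
  0→F | 10111→B | 1010→A | 10110→D
Decoded message: FBAD

FBAD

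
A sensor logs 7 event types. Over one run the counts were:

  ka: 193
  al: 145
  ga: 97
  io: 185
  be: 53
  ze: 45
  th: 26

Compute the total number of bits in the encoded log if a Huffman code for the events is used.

1904

Greedily combine the two least-frequent nodes:
merge th(26) and ze(45): 71
merge be(53) and 71: 124
merge ga(97) and 124: 221
merge al(145) and io(185): 330
merge ka(193) and 221: 414
merge 330 and 414: 744
Each symbol's bit-cost is frequency × depth; summing gives 1904 bits (equivalently 71 + 124 + 221 + 330 + 414 + 744).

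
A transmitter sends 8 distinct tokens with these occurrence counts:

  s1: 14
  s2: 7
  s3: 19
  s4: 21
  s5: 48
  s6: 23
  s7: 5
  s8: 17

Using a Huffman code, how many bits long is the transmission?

426

Build the Huffman tree bottom-up:
combine s7(5), s2(7) → 12
combine 12, s1(14) → 26
combine s8(17), s3(19) → 36
combine s4(21), s6(23) → 44
combine 26, 36 → 62
combine 44, s5(48) → 92
combine 62, 92 → 154
Each symbol's bit-cost is frequency × depth; summing gives 426 bits (equivalently 12 + 26 + 36 + 44 + 62 + 92 + 154).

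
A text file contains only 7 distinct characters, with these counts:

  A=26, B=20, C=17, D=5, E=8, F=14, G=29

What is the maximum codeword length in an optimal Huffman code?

4

Merge the two lowest-weight nodes at each step:
merge D(5) and E(8): 13
merge 13 and F(14): 27
merge C(17) and B(20): 37
merge A(26) and 27: 53
merge G(29) and 37: 66
merge 53 and 66: 119
The rarest symbols sit at the bottom; the longest codeword is 4 bits.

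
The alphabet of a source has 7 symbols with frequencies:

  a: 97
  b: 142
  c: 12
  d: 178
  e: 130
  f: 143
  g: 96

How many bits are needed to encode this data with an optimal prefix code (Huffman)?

Build the Huffman tree bottom-up:
merge c(12) and g(96): 108
merge a(97) and 108: 205
merge e(130) and b(142): 272
merge f(143) and d(178): 321
merge 205 and 272: 477
merge 321 and 477: 798
Each symbol's bit-cost is frequency × depth; summing gives 2181 bits (equivalently 108 + 205 + 272 + 321 + 477 + 798).

2181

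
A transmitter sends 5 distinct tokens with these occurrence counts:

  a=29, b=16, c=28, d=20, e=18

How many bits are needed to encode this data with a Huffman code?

Build the Huffman tree bottom-up:
merge b(16) and e(18): 34
merge d(20) and c(28): 48
merge a(29) and 34: 63
merge 48 and 63: 111
Total encoded bits = sum of merged weights = 34 + 48 + 63 + 111 = 256.

256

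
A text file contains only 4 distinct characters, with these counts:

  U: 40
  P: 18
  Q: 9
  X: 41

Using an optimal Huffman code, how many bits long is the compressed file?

202

Greedily combine the two least-frequent nodes:
Q(9) + P(18) → 27
27 + U(40) → 67
X(41) + 67 → 108
Each symbol's bit-cost is frequency × depth; summing gives 202 bits (equivalently 27 + 67 + 108).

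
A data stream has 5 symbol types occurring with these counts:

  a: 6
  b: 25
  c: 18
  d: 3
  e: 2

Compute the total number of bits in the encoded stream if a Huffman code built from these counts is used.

Build the Huffman tree bottom-up:
combine e(2), d(3) → 5
combine 5, a(6) → 11
combine 11, c(18) → 29
combine b(25), 29 → 54
The encoded length is the sum of every internal node's weight: 5 + 11 + 29 + 54 = 99 bits.

99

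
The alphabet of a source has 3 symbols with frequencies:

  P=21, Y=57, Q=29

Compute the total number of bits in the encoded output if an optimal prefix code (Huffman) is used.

Build the Huffman tree bottom-up:
P(21) + Q(29) → 50
50 + Y(57) → 107
The encoded length is the sum of every internal node's weight: 50 + 107 = 157 bits.

157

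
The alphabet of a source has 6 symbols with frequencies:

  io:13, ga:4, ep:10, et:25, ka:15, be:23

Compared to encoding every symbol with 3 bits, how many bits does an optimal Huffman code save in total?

Fixed-length: 3 bits × 90 symbols = 270 bits.
Huffman merges:
ga(4) + ep(10) → 14
io(13) + 14 → 27
ka(15) + be(23) → 38
et(25) + 27 → 52
38 + 52 → 90
Huffman total = 14 + 27 + 38 + 52 + 90 = 221 bits.
Saving = 270 − 221 = 49 bits.

49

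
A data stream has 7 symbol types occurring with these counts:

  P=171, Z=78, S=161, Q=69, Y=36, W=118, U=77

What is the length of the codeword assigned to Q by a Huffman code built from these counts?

Build the tree from the bottom:
combine Y(36), Q(69) → 105
combine U(77), Z(78) → 155
combine 105, W(118) → 223
combine 155, S(161) → 316
combine P(171), 223 → 394
combine 316, 394 → 710
Q sits 4 levels below the root, so its codeword is 4 bits.

4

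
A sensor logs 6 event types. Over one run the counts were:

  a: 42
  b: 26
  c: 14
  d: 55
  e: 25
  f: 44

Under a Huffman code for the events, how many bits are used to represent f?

2

Build the tree from the bottom:
combine c(14), e(25) → 39
combine b(26), 39 → 65
combine a(42), f(44) → 86
combine d(55), 65 → 120
combine 86, 120 → 206
f's leaf is at depth 2, giving a 2-bit codeword.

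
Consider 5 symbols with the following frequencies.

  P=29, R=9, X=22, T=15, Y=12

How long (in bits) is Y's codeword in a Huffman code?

3

Huffman merges, smallest pair first:
combine R(9), Y(12) → 21
combine T(15), 21 → 36
combine X(22), P(29) → 51
combine 36, 51 → 87
Y sits 3 levels below the root, so its codeword is 3 bits.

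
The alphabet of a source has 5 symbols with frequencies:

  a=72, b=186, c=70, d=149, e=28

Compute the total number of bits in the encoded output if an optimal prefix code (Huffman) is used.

Merge the two smallest weights repeatedly:
merge e(28) and c(70): 98
merge a(72) and 98: 170
merge d(149) and 170: 319
merge b(186) and 319: 505
Total encoded bits = sum of merged weights = 98 + 170 + 319 + 505 = 1092.

1092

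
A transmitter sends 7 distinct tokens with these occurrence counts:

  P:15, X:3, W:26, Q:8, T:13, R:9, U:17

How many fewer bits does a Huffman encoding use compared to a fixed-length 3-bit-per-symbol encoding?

Fixed-length: 3 bits × 91 symbols = 273 bits.
Huffman merges:
X(3) + Q(8) → 11
R(9) + 11 → 20
T(13) + P(15) → 28
U(17) + 20 → 37
W(26) + 28 → 54
37 + 54 → 91
Huffman total = 11 + 20 + 28 + 37 + 54 + 91 = 241 bits.
Saving = 273 − 241 = 32 bits.

32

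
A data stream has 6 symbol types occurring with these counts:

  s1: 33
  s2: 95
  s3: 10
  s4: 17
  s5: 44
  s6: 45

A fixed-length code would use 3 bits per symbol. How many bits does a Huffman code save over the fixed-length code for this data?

163

Fixed-length: 3 bits × 244 symbols = 732 bits.
Huffman merges:
s3(10) + s4(17) → 27
27 + s1(33) → 60
s5(44) + s6(45) → 89
60 + 89 → 149
s2(95) + 149 → 244
Huffman total = 27 + 60 + 89 + 149 + 244 = 569 bits.
Saving = 732 − 569 = 163 bits.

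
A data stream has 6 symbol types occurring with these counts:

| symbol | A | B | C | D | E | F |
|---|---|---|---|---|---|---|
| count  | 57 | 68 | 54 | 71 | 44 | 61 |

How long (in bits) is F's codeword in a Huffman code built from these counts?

Build the tree from the bottom:
combine E(44), C(54) → 98
combine A(57), F(61) → 118
combine B(68), D(71) → 139
combine 98, 118 → 216
combine 139, 216 → 355
F sits 3 levels below the root, so its codeword is 3 bits.

3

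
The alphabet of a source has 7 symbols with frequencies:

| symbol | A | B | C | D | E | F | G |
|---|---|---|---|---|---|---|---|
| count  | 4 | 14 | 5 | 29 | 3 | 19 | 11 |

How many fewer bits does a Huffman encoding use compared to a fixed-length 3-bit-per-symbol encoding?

43

Fixed-length: 3 bits × 85 symbols = 255 bits.
Huffman merges:
E(3) + A(4) → 7
C(5) + 7 → 12
G(11) + 12 → 23
B(14) + F(19) → 33
23 + D(29) → 52
33 + 52 → 85
Huffman total = 7 + 12 + 23 + 33 + 52 + 85 = 212 bits.
Saving = 255 − 212 = 43 bits.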